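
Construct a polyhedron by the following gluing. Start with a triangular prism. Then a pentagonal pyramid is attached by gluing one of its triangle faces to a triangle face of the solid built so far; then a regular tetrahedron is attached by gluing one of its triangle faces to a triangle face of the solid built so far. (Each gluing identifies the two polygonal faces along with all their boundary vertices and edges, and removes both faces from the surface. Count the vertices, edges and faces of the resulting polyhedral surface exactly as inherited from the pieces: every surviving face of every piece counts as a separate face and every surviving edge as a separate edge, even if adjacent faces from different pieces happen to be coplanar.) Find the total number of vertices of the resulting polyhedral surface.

10

A triangular prism: V=6, E=9, F=5.
Attach a pentagonal pyramid (V=6, E=10, F=6) along a 3-gon: merge 3 vertices and 3 edges, delete both glued faces → V=9, E=16, F=9.
Attach a regular tetrahedron (V=4, E=6, F=4) along a 3-gon: merge 3 vertices and 3 edges, delete both glued faces → V=10, E=19, F=11.
Check: V − E + F = 10 − 19 + 11 = 2.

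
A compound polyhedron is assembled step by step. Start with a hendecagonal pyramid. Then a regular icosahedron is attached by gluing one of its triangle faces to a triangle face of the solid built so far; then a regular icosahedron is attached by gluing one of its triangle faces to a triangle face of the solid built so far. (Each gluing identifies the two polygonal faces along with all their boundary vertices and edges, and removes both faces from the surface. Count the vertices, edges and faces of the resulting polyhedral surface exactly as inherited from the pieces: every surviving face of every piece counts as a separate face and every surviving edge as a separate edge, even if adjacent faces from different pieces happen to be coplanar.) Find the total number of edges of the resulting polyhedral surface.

A hendecagonal pyramid: V=12, E=22, F=12.
Attach a regular icosahedron (V=12, E=30, F=20) along a 3-gon: merge 3 vertices and 3 edges, delete both glued faces → V=21, E=49, F=30.
Attach a regular icosahedron (V=12, E=30, F=20) along a 3-gon: merge 3 vertices and 3 edges, delete both glued faces → V=30, E=76, F=48.
Check: V − E + F = 30 − 76 + 48 = 2.

76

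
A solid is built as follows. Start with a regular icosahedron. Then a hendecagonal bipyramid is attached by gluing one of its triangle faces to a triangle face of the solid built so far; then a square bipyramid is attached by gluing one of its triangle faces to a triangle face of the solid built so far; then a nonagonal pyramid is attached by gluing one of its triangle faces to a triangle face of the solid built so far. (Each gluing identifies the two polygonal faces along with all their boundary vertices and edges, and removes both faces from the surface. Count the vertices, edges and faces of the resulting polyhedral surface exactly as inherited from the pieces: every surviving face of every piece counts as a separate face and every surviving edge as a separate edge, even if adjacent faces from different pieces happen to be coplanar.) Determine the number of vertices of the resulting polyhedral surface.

32

A regular icosahedron: V=12, E=30, F=20.
Attach a hendecagonal bipyramid (V=13, E=33, F=22) along a 3-gon: merge 3 vertices and 3 edges, delete both glued faces → V=22, E=60, F=40.
Attach a square bipyramid (V=6, E=12, F=8) along a 3-gon: merge 3 vertices and 3 edges, delete both glued faces → V=25, E=69, F=46.
Attach a nonagonal pyramid (V=10, E=18, F=10) along a 3-gon: merge 3 vertices and 3 edges, delete both glued faces → V=32, E=84, F=54.
Check: V − E + F = 32 − 84 + 54 = 2.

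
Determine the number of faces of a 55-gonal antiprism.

An antiprism on an n-gon has two n-gon caps and 2n triangles: V = 2·55 = 110, E = 4·55 = 220, F = 2·55 + 2 = 112.

112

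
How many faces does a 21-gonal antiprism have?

An antiprism on an n-gon has two n-gon caps and 2n triangles: V = 2·21 = 42, E = 4·21 = 84, F = 2·21 + 2 = 44.

44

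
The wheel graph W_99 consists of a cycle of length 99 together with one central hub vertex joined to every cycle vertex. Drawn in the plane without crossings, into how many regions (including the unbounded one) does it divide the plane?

W_99 has V = 99 + 1 = 100 vertices and E = 2·99 = 198 edges.
By Euler's formula F = 2 − V + E = 2 − 100 + 198 = 100.

100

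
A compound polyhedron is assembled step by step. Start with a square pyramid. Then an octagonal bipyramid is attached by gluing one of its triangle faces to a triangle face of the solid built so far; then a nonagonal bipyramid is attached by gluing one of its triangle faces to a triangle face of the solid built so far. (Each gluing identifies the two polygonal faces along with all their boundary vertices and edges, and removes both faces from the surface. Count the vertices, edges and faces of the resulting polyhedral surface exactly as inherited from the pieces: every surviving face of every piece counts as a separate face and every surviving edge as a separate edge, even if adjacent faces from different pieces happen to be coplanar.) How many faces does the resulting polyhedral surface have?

A square pyramid: V=5, E=8, F=5.
Attach an octagonal bipyramid (V=10, E=24, F=16) along a 3-gon: merge 3 vertices and 3 edges, delete both glued faces → V=12, E=29, F=19.
Attach a nonagonal bipyramid (V=11, E=27, F=18) along a 3-gon: merge 3 vertices and 3 edges, delete both glued faces → V=20, E=53, F=35.
Check: V − E + F = 20 − 53 + 35 = 2.

35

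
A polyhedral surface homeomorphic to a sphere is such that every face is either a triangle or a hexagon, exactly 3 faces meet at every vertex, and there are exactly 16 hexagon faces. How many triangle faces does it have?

4

Let x be the number of triangles; then F = 16 + x.
Edge–face incidences: 2E = 6·16 + 3·x = 96 + 3x.
Every vertex has degree 3, so 3V = 2E.
Euler: V − E + F = 2 ⇒ (2E)/3 − E + (16 + x) = 2.
Multiply by 6: 2·(2E) − 3·(2E) + 6·(16 + x) = 12, i.e. 96 + 6x − (96 + 3x) = 12.
Collecting terms: 3x = 12, so x = 4.
Then 2E = 96 + 3·4 = 108, so E = 54, V = 2E/3 = 36, F = 16 + 4 = 20.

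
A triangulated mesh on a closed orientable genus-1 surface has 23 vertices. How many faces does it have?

χ = 2 − 2·1 = 0, and every face is a triangle so 3F = 2E.
V − E + F = 0 with E = 3F/2 gives 23 − (3/2 − 1)·F = 0, so F = 46 and E = 69.

46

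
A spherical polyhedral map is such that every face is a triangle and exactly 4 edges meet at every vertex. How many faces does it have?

8

Each face has 3 edges and each edge borders two faces, so 2E = 3F.
Each vertex has degree 4, so 4V = 2E and hence V = 3F/4.
Euler: V − E + F = 2 ⇒ (3F/4) − (3F/2) + F = 2.
Multiply by 8: (6 − 12 + 8)F = 16, i.e. 2F = 16.
So F = 8, E = 3·8/2 = 12, V = 3·8/4 = 6.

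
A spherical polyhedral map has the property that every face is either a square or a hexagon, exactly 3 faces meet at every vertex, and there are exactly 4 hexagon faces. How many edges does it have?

Let x be the number of squares; then F = 4 + x.
Edge–face incidences: 2E = 6·4 + 4·x = 24 + 4x.
Every vertex has degree 3, so 3V = 2E.
Euler: V − E + F = 2 ⇒ (2E)/3 − E + (4 + x) = 2.
Multiply by 6: 2·(2E) − 3·(2E) + 6·(4 + x) = 12, i.e. 24 + 6x − (24 + 4x) = 12.
Collecting terms: 2x = 12, so x = 6.
Then 2E = 24 + 4·6 = 48, so E = 24, V = 2E/3 = 16, F = 4 + 6 = 10.

24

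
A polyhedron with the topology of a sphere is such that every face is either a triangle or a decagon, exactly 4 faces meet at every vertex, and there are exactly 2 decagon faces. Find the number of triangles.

20

Let x be the number of triangles; then F = 2 + x.
Edge–face incidences: 2E = 10·2 + 3·x = 20 + 3x.
Every vertex has degree 4, so 4V = 2E.
Euler: V − E + F = 2 ⇒ (2E)/4 − E + (2 + x) = 2.
Multiply by 8: 2·(2E) − 4·(2E) + 8·(2 + x) = 16, i.e. 16 + 8x − 2·(20 + 3x) = 16.
Collecting terms: 2x − 24 = 16, so 2x = 40, so x = 20.
Then 2E = 20 + 3·20 = 80, so E = 40, V = 2E/4 = 20, F = 2 + 20 = 22.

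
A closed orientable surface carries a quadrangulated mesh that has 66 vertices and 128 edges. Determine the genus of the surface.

0

Every face is a square and each edge borders two faces, so 4F = 2·128, giving F = 64.
χ = V − E + F = 66 − 128 + 64 = 2.
For a closed orientable surface χ = 2 − 2g, so g = (2 − (2))/2 = 0.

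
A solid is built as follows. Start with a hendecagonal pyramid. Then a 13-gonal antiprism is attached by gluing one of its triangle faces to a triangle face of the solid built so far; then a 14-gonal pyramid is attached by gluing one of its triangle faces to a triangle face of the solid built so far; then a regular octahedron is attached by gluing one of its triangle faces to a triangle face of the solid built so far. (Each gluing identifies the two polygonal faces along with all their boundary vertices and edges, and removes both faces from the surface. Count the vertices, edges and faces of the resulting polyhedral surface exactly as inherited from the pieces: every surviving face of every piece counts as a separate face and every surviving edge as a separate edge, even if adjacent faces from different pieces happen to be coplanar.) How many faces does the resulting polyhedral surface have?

57

A hendecagonal pyramid: V=12, E=22, F=12.
Attach a 13-gonal antiprism (V=26, E=52, F=28) along a 3-gon: merge 3 vertices and 3 edges, delete both glued faces → V=35, E=71, F=38.
Attach a 14-gonal pyramid (V=15, E=28, F=15) along a 3-gon: merge 3 vertices and 3 edges, delete both glued faces → V=47, E=96, F=51.
Attach a regular octahedron (V=6, E=12, F=8) along a 3-gon: merge 3 vertices and 3 edges, delete both glued faces → V=50, E=105, F=57.
Check: V − E + F = 50 − 105 + 57 = 2.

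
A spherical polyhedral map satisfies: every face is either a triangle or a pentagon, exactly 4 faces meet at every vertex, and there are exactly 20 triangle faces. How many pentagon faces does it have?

Let x be the number of pentagons; then F = 20 + x.
Edge–face incidences: 2E = 3·20 + 5·x = 60 + 5x.
Every vertex has degree 4, so 4V = 2E.
Euler: V − E + F = 2 ⇒ (2E)/4 − E + (20 + x) = 2.
Multiply by 8: 2·(2E) − 4·(2E) + 8·(20 + x) = 16, i.e. 160 + 8x − 2·(60 + 5x) = 16.
Collecting terms: −2x + 40 = 16, so −2x = −24, so x = 12.
Then 2E = 60 + 5·12 = 120, so E = 60, V = 2E/4 = 30, F = 20 + 12 = 32.

12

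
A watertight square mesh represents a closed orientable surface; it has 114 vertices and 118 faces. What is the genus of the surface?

3

Every face is a square, so 2E = 4·118 = 472, giving E = 236.
χ = V − E + F = 114 − 236 + 118 = -4.
For a closed orientable surface χ = 2 − 2g, so g = (2 − (-4))/2 = 3.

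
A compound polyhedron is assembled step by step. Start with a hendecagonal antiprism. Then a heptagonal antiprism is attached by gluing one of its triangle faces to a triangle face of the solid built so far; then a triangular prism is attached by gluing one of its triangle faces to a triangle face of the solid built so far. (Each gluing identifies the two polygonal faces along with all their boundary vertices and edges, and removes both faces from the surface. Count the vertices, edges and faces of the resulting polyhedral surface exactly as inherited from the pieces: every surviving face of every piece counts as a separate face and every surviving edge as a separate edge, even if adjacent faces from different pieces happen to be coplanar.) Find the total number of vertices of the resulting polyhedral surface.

36

A hendecagonal antiprism: V=22, E=44, F=24.
Attach a heptagonal antiprism (V=14, E=28, F=16) along a 3-gon: merge 3 vertices and 3 edges, delete both glued faces → V=33, E=69, F=38.
Attach a triangular prism (V=6, E=9, F=5) along a 3-gon: merge 3 vertices and 3 edges, delete both glued faces → V=36, E=75, F=41.
Check: V − E + F = 36 − 75 + 41 = 2.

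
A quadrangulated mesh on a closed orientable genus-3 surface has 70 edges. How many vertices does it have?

31

χ = 2 − 2·3 = -4, and every face is a square so 4F = 2E.
F = 2E/4 = 35. Then V = -4 + E − F = -4 + 70 − 35 = 31.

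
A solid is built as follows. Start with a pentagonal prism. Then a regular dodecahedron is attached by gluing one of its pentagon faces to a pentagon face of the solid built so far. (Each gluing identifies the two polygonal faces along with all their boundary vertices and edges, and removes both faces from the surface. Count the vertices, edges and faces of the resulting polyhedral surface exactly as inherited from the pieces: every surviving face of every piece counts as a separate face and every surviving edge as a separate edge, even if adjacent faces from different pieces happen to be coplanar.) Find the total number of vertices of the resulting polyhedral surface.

25

A pentagonal prism: V=10, E=15, F=7.
Attach a regular dodecahedron (V=20, E=30, F=12) along a 5-gon: merge 5 vertices and 5 edges, delete both glued faces → V=25, E=40, F=17.
Check: V − E + F = 25 − 40 + 17 = 2.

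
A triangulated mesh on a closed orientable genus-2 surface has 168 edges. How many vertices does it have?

χ = 2 − 2·2 = -2, and every face is a triangle so 3F = 2E.
F = 2E/3 = 112. Then V = -2 + E − F = -2 + 168 − 112 = 54.

54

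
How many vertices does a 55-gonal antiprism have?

An antiprism on an n-gon has two n-gon caps and 2n triangles: V = 2·55 = 110, E = 4·55 = 220, F = 2·55 + 2 = 112.

110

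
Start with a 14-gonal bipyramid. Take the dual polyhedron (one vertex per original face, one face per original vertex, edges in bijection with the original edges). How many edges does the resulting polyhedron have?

42

The base solid has V = 16, E = 42, F = 28.
The dual swaps V and F and preserves E: V′ = F = 28, E′ = E = 42, F′ = V = 16.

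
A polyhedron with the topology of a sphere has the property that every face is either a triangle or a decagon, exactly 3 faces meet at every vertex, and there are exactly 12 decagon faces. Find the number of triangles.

20

Let x be the number of triangles; then F = 12 + x.
Edge–face incidences: 2E = 10·12 + 3·x = 120 + 3x.
Every vertex has degree 3, so 3V = 2E.
Euler: V − E + F = 2 ⇒ (2E)/3 − E + (12 + x) = 2.
Multiply by 6: 2·(2E) − 3·(2E) + 6·(12 + x) = 12, i.e. 72 + 6x − (120 + 3x) = 12.
Collecting terms: 3x − 48 = 12, so 3x = 60, so x = 20.
Then 2E = 120 + 3·20 = 180, so E = 90, V = 2E/3 = 60, F = 12 + 20 = 32.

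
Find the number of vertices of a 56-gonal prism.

112

A prism on an n-gon has two n-gon bases and n rectangular sides: V = 2·56 = 112, E = 3·56 = 168, F = 56 + 2 = 58.
Check: V − E + F = 112 − 168 + 58 = 2.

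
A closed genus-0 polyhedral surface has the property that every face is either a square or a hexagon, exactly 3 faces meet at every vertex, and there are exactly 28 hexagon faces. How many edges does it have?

96

Let x be the number of squares; then F = 28 + x.
Edge–face incidences: 2E = 6·28 + 4·x = 168 + 4x.
Every vertex has degree 3, so 3V = 2E.
Euler: V − E + F = 2 ⇒ (2E)/3 − E + (28 + x) = 2.
Multiply by 6: 2·(2E) − 3·(2E) + 6·(28 + x) = 12, i.e. 168 + 6x − (168 + 4x) = 12.
Collecting terms: 2x = 12, so x = 6.
Then 2E = 168 + 4·6 = 192, so E = 96, V = 2E/3 = 64, F = 28 + 6 = 34.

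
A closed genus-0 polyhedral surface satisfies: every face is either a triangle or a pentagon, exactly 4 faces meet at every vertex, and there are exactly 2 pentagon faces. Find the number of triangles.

10

Let x be the number of triangles; then F = 2 + x.
Edge–face incidences: 2E = 5·2 + 3·x = 10 + 3x.
Every vertex has degree 4, so 4V = 2E.
Euler: V − E + F = 2 ⇒ (2E)/4 − E + (2 + x) = 2.
Multiply by 8: 2·(2E) − 4·(2E) + 8·(2 + x) = 16, i.e. 16 + 8x − 2·(10 + 3x) = 16.
Collecting terms: 2x − 4 = 16, so 2x = 20, so x = 10.
Then 2E = 10 + 3·10 = 40, so E = 20, V = 2E/4 = 10, F = 2 + 10 = 12.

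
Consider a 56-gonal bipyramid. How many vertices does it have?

58

A bipyramid over an n-gon has 2n triangular faces and n + 2 vertices: V = 56 + 2 = 58, E = 3·56 = 168, F = 2·56 = 112.
Check: V − E + F = 58 − 168 + 112 = 2.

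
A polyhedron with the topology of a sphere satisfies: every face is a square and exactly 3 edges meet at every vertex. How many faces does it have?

6

Each face has 4 edges and each edge borders two faces, so 2E = 4F.
Each vertex has degree 3, so 3V = 2E and hence V = 4F/3.
Euler: V − E + F = 2 ⇒ (4F/3) − (4F/2) + F = 2.
Multiply by 6: (8 − 12 + 6)F = 12, i.e. 2F = 12.
So F = 6, E = 4·6/2 = 12, V = 4·6/3 = 8.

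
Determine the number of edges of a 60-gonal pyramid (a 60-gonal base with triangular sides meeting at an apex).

A pyramid on an n-gon base has one n-gon and n triangles: V = 60 + 1 = 61, E = 2·60 = 120, F = 60 + 1 = 61.

120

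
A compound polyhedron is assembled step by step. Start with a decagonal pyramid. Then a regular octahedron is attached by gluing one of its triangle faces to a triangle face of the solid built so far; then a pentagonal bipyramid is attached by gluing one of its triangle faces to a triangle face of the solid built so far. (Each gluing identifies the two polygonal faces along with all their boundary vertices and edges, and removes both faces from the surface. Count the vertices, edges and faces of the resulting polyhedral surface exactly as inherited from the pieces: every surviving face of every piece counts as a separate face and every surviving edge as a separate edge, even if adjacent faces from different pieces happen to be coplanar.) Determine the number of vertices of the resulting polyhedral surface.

18

A decagonal pyramid: V=11, E=20, F=11.
Attach a regular octahedron (V=6, E=12, F=8) along a 3-gon: merge 3 vertices and 3 edges, delete both glued faces → V=14, E=29, F=17.
Attach a pentagonal bipyramid (V=7, E=15, F=10) along a 3-gon: merge 3 vertices and 3 edges, delete both glued faces → V=18, E=41, F=25.
Check: V − E + F = 18 − 41 + 25 = 2.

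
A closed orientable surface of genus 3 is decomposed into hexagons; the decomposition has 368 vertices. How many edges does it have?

χ = 2 − 2·3 = -4, and every face is a hexagon so 6F = 2E.
V − E + F = -4 with E = 6F/2 gives 368 − (6/2 − 1)·F = -4, so F = 186 and E = 558.

558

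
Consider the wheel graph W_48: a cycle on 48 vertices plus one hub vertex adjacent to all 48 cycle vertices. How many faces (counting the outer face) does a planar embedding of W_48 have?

W_48 has V = 48 + 1 = 49 vertices and E = 2·48 = 96 edges.
By Euler's formula F = 2 − V + E = 2 − 49 + 96 = 49.

49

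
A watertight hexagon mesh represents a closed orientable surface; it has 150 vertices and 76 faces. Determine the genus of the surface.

Every face is a hexagon, so 2E = 6·76 = 456, giving E = 228.
χ = V − E + F = 150 − 228 + 76 = -2.
For a closed orientable surface χ = 2 − 2g, so g = (2 − (-2))/2 = 2.

2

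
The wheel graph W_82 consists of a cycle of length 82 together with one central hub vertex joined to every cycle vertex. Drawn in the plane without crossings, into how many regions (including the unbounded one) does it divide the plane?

W_82 has V = 82 + 1 = 83 vertices and E = 2·82 = 164 edges.
By Euler's formula F = 2 − V + E = 2 − 83 + 164 = 83.

83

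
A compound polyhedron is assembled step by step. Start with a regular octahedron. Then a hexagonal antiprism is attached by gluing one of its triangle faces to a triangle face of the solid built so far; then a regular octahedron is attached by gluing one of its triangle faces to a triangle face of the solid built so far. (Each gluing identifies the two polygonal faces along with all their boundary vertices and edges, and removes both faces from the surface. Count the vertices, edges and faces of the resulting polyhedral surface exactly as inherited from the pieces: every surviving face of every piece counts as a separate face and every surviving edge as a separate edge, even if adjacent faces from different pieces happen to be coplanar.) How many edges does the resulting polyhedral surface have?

A regular octahedron: V=6, E=12, F=8.
Attach a hexagonal antiprism (V=12, E=24, F=14) along a 3-gon: merge 3 vertices and 3 edges, delete both glued faces → V=15, E=33, F=20.
Attach a regular octahedron (V=6, E=12, F=8) along a 3-gon: merge 3 vertices and 3 edges, delete both glued faces → V=18, E=42, F=26.
Check: V − E + F = 18 − 42 + 26 = 2.

42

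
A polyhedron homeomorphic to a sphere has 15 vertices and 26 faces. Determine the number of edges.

Here V − E + F = 2.
E = V + F − (2) = 15 + 26 − (2) = 39.

39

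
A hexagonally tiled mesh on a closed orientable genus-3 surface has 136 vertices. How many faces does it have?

χ = 2 − 2·3 = -4, and every face is a hexagon so 6F = 2E.
V − E + F = -4 with E = 6F/2 gives 136 − (6/2 − 1)·F = -4, so F = 70 and E = 210.

70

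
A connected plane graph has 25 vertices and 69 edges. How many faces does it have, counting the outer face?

Euler's formula for a connected plane graph: V − E + F = 2, so F = 2 − 25 + 69 = 46.

46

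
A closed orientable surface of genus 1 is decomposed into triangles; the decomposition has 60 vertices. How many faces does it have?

χ = 2 − 2·1 = 0, and every face is a triangle so 3F = 2E.
V − E + F = 0 with E = 3F/2 gives 60 − (3/2 − 1)·F = 0, so F = 120 and E = 180.

120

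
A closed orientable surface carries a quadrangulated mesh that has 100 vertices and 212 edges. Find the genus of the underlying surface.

Every face is a square and each edge borders two faces, so 4F = 2·212, giving F = 106.
χ = V − E + F = 100 − 212 + 106 = -6.
For a closed orientable surface χ = 2 − 2g, so g = (2 − (-6))/2 = 4.

4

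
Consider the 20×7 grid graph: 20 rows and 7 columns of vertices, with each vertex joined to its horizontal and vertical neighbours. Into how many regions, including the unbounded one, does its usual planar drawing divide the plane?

The grid has V = 20·7 = 140 vertices and E = 20·6 + 7·19 = 253 edges.
F = 2 − V + E = 2 − 140 + 253 = 115.

115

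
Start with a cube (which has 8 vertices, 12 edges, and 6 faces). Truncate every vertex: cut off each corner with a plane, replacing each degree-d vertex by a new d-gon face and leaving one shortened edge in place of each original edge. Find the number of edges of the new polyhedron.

36

Truncation replaces each original edge-end by a new vertex, so V′ = 2E = 24.
Each original edge survives, and each old vertex of degree d contributes d new edges; summing degrees gives Σd = 2E, so E′ = E + 2E = 3E = 36.
Each original face survives and each original vertex becomes one new face: F′ = F + V = 14.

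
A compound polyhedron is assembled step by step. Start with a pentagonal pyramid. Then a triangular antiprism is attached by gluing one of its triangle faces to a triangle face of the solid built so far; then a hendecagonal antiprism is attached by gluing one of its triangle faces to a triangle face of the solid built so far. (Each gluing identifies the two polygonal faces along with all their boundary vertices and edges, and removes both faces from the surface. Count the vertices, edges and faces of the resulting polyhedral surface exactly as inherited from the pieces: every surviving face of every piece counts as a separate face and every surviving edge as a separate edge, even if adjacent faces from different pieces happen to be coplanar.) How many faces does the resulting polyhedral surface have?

34

A pentagonal pyramid: V=6, E=10, F=6.
Attach a triangular antiprism (V=6, E=12, F=8) along a 3-gon: merge 3 vertices and 3 edges, delete both glued faces → V=9, E=19, F=12.
Attach a hendecagonal antiprism (V=22, E=44, F=24) along a 3-gon: merge 3 vertices and 3 edges, delete both glued faces → V=28, E=60, F=34.
Check: V − E + F = 28 − 60 + 34 = 2.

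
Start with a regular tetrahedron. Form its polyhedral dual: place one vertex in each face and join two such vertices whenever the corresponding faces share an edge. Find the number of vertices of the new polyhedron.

4

The base solid has V = 4, E = 6, F = 4.
The dual swaps V and F and preserves E: V′ = F = 4, E′ = E = 6, F′ = V = 4.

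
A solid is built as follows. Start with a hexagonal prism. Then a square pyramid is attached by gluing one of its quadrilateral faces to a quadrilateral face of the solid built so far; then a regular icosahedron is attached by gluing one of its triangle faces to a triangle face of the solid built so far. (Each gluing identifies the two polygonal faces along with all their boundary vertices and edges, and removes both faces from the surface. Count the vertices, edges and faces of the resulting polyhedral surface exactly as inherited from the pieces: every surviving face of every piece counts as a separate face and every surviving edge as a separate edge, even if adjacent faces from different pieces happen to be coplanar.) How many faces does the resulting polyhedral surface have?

A hexagonal prism: V=12, E=18, F=8.
Attach a square pyramid (V=5, E=8, F=5) along a 4-gon: merge 4 vertices and 4 edges, delete both glued faces → V=13, E=22, F=11.
Attach a regular icosahedron (V=12, E=30, F=20) along a 3-gon: merge 3 vertices and 3 edges, delete both glued faces → V=22, E=49, F=29.
Check: V − E + F = 22 − 49 + 29 = 2.

29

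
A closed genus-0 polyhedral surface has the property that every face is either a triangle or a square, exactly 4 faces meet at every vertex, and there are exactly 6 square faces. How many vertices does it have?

12

Let x be the number of triangles; then F = 6 + x.
Edge–face incidences: 2E = 4·6 + 3·x = 24 + 3x.
Every vertex has degree 4, so 4V = 2E.
Euler: V − E + F = 2 ⇒ (2E)/4 − E + (6 + x) = 2.
Multiply by 8: 2·(2E) − 4·(2E) + 8·(6 + x) = 16, i.e. 48 + 8x − 2·(24 + 3x) = 16.
Collecting terms: 2x = 16, so x = 8.
Then 2E = 24 + 3·8 = 48, so E = 24, V = 2E/4 = 12, F = 6 + 8 = 14.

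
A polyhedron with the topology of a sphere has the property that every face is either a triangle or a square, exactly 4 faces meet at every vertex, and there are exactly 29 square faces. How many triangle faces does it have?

Let x be the number of triangles; then F = 29 + x.
Edge–face incidences: 2E = 4·29 + 3·x = 116 + 3x.
Every vertex has degree 4, so 4V = 2E.
Euler: V − E + F = 2 ⇒ (2E)/4 − E + (29 + x) = 2.
Multiply by 8: 2·(2E) − 4·(2E) + 8·(29 + x) = 16, i.e. 232 + 8x − 2·(116 + 3x) = 16.
Collecting terms: 2x = 16, so x = 8.
Then 2E = 116 + 3·8 = 140, so E = 70, V = 2E/4 = 35, F = 29 + 8 = 37.

8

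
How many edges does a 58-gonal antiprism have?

232

An antiprism on an n-gon has two n-gon caps and 2n triangles: V = 2·58 = 116, E = 4·58 = 232, F = 2·58 + 2 = 118.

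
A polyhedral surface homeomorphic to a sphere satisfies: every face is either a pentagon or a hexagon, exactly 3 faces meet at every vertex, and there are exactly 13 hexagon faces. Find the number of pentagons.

12

Let x be the number of pentagons; then F = 13 + x.
Edge–face incidences: 2E = 6·13 + 5·x = 78 + 5x.
Every vertex has degree 3, so 3V = 2E.
Euler: V − E + F = 2 ⇒ (2E)/3 − E + (13 + x) = 2.
Multiply by 6: 2·(2E) − 3·(2E) + 6·(13 + x) = 12, i.e. 78 + 6x − (78 + 5x) = 12.
Collecting terms: x = 12.
Then 2E = 78 + 5·12 = 138, so E = 69, V = 2E/3 = 46, F = 13 + 12 = 25.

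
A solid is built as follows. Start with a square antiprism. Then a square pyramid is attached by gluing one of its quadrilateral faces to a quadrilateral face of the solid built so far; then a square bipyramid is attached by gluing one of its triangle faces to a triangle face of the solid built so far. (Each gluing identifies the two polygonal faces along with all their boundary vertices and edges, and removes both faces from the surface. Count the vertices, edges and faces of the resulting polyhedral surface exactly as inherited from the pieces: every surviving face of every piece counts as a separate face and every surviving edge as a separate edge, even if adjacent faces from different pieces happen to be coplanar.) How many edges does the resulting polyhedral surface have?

29

A square antiprism: V=8, E=16, F=10.
Attach a square pyramid (V=5, E=8, F=5) along a 4-gon: merge 4 vertices and 4 edges, delete both glued faces → V=9, E=20, F=13.
Attach a square bipyramid (V=6, E=12, F=8) along a 3-gon: merge 3 vertices and 3 edges, delete both glued faces → V=12, E=29, F=19.
Check: V − E + F = 12 − 29 + 19 = 2.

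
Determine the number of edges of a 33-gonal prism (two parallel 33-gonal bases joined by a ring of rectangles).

99

A prism on an n-gon has two n-gon bases and n rectangular sides: V = 2·33 = 66, E = 3·33 = 99, F = 33 + 2 = 35.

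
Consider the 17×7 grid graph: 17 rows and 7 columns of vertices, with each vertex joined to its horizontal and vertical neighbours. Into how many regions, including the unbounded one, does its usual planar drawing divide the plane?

The grid has V = 17·7 = 119 vertices and E = 17·6 + 7·16 = 214 edges.
F = 2 − V + E = 2 − 119 + 214 = 97.

97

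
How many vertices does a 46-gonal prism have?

A prism on an n-gon has two n-gon bases and n rectangular sides: V = 2·46 = 92, E = 3·46 = 138, F = 46 + 2 = 48.

92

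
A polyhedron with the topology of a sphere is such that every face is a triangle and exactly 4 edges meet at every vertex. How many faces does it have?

Each face has 3 edges and each edge borders two faces, so 2E = 3F.
Each vertex has degree 4, so 4V = 2E and hence V = 3F/4.
Euler: V − E + F = 2 ⇒ (3F/4) − (3F/2) + F = 2.
Multiply by 8: (6 − 12 + 8)F = 16, i.e. 2F = 16.
So F = 8, E = 3·8/2 = 12, V = 3·8/4 = 6.

8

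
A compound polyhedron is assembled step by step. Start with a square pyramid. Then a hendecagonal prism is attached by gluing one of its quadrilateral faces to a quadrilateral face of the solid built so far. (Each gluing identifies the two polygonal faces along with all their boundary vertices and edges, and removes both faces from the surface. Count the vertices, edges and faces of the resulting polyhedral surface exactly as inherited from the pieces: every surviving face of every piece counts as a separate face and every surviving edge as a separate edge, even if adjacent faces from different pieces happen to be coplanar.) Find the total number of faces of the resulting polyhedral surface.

A square pyramid: V=5, E=8, F=5.
Attach a hendecagonal prism (V=22, E=33, F=13) along a 4-gon: merge 4 vertices and 4 edges, delete both glued faces → V=23, E=37, F=16.
Check: V − E + F = 23 − 37 + 16 = 2.

16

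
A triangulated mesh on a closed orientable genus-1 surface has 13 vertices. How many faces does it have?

26

χ = 2 − 2·1 = 0, and every face is a triangle so 3F = 2E.
V − E + F = 0 with E = 3F/2 gives 13 − (3/2 − 1)·F = 0, so F = 26 and E = 39.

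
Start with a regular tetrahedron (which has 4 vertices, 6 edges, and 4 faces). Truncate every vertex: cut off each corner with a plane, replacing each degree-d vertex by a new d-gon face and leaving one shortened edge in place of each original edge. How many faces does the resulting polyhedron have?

Truncation replaces each original edge-end by a new vertex, so V′ = 2E = 12.
Each original edge survives, and each old vertex of degree d contributes d new edges; summing degrees gives Σd = 2E, so E′ = E + 2E = 3E = 18.
Each original face survives and each original vertex becomes one new face: F′ = F + V = 8.

8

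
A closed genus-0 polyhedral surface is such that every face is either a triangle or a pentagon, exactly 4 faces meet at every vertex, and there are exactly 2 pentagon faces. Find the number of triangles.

10

Let x be the number of triangles; then F = 2 + x.
Edge–face incidences: 2E = 5·2 + 3·x = 10 + 3x.
Every vertex has degree 4, so 4V = 2E.
Euler: V − E + F = 2 ⇒ (2E)/4 − E + (2 + x) = 2.
Multiply by 8: 2·(2E) − 4·(2E) + 8·(2 + x) = 16, i.e. 16 + 8x − 2·(10 + 3x) = 16.
Collecting terms: 2x − 4 = 16, so 2x = 20, so x = 10.
Then 2E = 10 + 3·10 = 40, so E = 20, V = 2E/4 = 10, F = 2 + 10 = 12.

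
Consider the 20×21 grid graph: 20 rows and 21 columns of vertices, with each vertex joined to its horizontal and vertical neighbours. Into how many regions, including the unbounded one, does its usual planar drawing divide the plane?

The grid has V = 20·21 = 420 vertices and E = 20·20 + 21·19 = 799 edges.
F = 2 − V + E = 2 − 420 + 799 = 381.

381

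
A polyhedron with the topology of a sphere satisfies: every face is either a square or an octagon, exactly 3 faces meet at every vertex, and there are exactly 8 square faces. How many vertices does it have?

Let x be the number of octagons; then F = 8 + x.
Edge–face incidences: 2E = 4·8 + 8·x = 32 + 8x.
Every vertex has degree 3, so 3V = 2E.
Euler: V − E + F = 2 ⇒ (2E)/3 − E + (8 + x) = 2.
Multiply by 6: 2·(2E) − 3·(2E) + 6·(8 + x) = 12, i.e. 48 + 6x − (32 + 8x) = 12.
Collecting terms: −2x + 16 = 12, so −2x = −4, so x = 2.
Then 2E = 32 + 8·2 = 48, so E = 24, V = 2E/3 = 16, F = 8 + 2 = 10.

16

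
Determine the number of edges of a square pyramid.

A pyramid on an n-gon base has one n-gon and n triangles: V = 4 + 1 = 5, E = 2·4 = 8, F = 4 + 1 = 5.
Check: V − E + F = 5 − 8 + 5 = 2.

8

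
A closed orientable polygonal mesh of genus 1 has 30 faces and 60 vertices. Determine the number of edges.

For a closed orientable surface of genus 1, χ = 2 − 2·1 = 0.
E = V + F − (0) = 60 + 30 − (0) = 90.

90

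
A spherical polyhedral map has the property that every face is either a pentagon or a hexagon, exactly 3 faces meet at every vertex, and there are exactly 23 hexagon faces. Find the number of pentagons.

12

Let x be the number of pentagons; then F = 23 + x.
Edge–face incidences: 2E = 6·23 + 5·x = 138 + 5x.
Every vertex has degree 3, so 3V = 2E.
Euler: V − E + F = 2 ⇒ (2E)/3 − E + (23 + x) = 2.
Multiply by 6: 2·(2E) − 3·(2E) + 6·(23 + x) = 12, i.e. 138 + 6x − (138 + 5x) = 12.
Collecting terms: x = 12.
Then 2E = 138 + 5·12 = 198, so E = 99, V = 2E/3 = 66, F = 23 + 12 = 35.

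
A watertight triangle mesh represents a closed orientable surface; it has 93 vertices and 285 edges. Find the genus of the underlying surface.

Every face is a triangle and each edge borders two faces, so 3F = 2·285, giving F = 190.
χ = V − E + F = 93 − 285 + 190 = -2.
For a closed orientable surface χ = 2 − 2g, so g = (2 − (-2))/2 = 2.

2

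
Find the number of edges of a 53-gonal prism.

159

A prism on an n-gon has two n-gon bases and n rectangular sides: V = 2·53 = 106, E = 3·53 = 159, F = 53 + 2 = 55.
Check: V − E + F = 106 − 159 + 55 = 2.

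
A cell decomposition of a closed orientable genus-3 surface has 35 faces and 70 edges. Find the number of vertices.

For a closed orientable surface of genus 3, χ = 2 − 2·3 = -4.
V = -4 + E − F = -4 + 70 − 35 = 31.

31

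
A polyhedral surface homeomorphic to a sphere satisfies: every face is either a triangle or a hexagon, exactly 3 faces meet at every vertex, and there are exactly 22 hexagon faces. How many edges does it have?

Let x be the number of triangles; then F = 22 + x.
Edge–face incidences: 2E = 6·22 + 3·x = 132 + 3x.
Every vertex has degree 3, so 3V = 2E.
Euler: V − E + F = 2 ⇒ (2E)/3 − E + (22 + x) = 2.
Multiply by 6: 2·(2E) − 3·(2E) + 6·(22 + x) = 12, i.e. 132 + 6x − (132 + 3x) = 12.
Collecting terms: 3x = 12, so x = 4.
Then 2E = 132 + 3·4 = 144, so E = 72, V = 2E/3 = 48, F = 22 + 4 = 26.

72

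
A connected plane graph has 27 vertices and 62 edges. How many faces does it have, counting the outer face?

Euler's formula for a connected plane graph: V − E + F = 2, so F = 2 − 27 + 62 = 37.

37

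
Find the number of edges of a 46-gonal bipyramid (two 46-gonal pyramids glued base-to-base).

A bipyramid over an n-gon has 2n triangular faces and n + 2 vertices: V = 46 + 2 = 48, E = 3·46 = 138, F = 2·46 = 92.

138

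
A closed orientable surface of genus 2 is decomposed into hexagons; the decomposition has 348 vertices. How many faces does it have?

175

χ = 2 − 2·2 = -2, and every face is a hexagon so 6F = 2E.
V − E + F = -2 with E = 6F/2 gives 348 − (6/2 − 1)·F = -2, so F = 175 and E = 525.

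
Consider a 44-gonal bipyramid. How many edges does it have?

132

A bipyramid over an n-gon has 2n triangular faces and n + 2 vertices: V = 44 + 2 = 46, E = 3·44 = 132, F = 2·44 = 88.
Check: V − E + F = 46 − 132 + 88 = 2.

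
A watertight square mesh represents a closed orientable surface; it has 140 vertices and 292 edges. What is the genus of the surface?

4

Every face is a square and each edge borders two faces, so 4F = 2·292, giving F = 146.
χ = V − E + F = 140 − 292 + 146 = -6.
For a closed orientable surface χ = 2 − 2g, so g = (2 − (-6))/2 = 4.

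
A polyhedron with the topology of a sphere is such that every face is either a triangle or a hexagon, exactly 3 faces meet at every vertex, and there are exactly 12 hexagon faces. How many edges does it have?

Let x be the number of triangles; then F = 12 + x.
Edge–face incidences: 2E = 6·12 + 3·x = 72 + 3x.
Every vertex has degree 3, so 3V = 2E.
Euler: V − E + F = 2 ⇒ (2E)/3 − E + (12 + x) = 2.
Multiply by 6: 2·(2E) − 3·(2E) + 6·(12 + x) = 12, i.e. 72 + 6x − (72 + 3x) = 12.
Collecting terms: 3x = 12, so x = 4.
Then 2E = 72 + 3·4 = 84, so E = 42, V = 2E/3 = 28, F = 12 + 4 = 16.

42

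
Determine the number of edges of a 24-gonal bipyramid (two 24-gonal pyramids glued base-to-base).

A bipyramid over an n-gon has 2n triangular faces and n + 2 vertices: V = 24 + 2 = 26, E = 3·24 = 72, F = 2·24 = 48.
Check: V − E + F = 26 − 72 + 48 = 2.

72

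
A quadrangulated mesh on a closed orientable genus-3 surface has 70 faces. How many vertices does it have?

χ = 2 − 2·3 = -4, and every face is a square so 4F = 2E.
E = 4·70/2 = 140. Then V = -4 + E − F = -4 + 140 − 70 = 66.

66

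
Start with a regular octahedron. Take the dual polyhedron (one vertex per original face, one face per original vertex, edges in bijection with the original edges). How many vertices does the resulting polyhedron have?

8

The base solid has V = 6, E = 12, F = 8.
The dual swaps V and F and preserves E: V′ = F = 8, E′ = E = 12, F′ = V = 6.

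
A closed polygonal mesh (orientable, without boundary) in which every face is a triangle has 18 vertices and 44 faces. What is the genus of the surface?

Every face is a triangle, so 2E = 3·44 = 132, giving E = 66.
χ = V − E + F = 18 − 66 + 44 = -4.
For a closed orientable surface χ = 2 − 2g, so g = (2 − (-4))/2 = 3.

3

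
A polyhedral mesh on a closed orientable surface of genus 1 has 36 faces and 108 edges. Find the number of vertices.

72

For a closed orientable surface of genus 1, χ = 2 − 2·1 = 0.
V = 0 + E − F = 0 + 108 − 36 = 72.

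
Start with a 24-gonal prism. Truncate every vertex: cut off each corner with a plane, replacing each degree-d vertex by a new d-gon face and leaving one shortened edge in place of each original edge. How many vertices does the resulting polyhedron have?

The base solid has V = 48, E = 72, F = 26.
Truncation replaces each original edge-end by a new vertex, so V′ = 2E = 144.
Each original edge survives, and each old vertex of degree d contributes d new edges; summing degrees gives Σd = 2E, so E′ = E + 2E = 3E = 216.
Each original face survives and each original vertex becomes one new face: F′ = F + V = 74.

144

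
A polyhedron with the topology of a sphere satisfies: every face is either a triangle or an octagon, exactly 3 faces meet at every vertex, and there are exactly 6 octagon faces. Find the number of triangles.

8

Let x be the number of triangles; then F = 6 + x.
Edge–face incidences: 2E = 8·6 + 3·x = 48 + 3x.
Every vertex has degree 3, so 3V = 2E.
Euler: V − E + F = 2 ⇒ (2E)/3 − E + (6 + x) = 2.
Multiply by 6: 2·(2E) − 3·(2E) + 6·(6 + x) = 12, i.e. 36 + 6x − (48 + 3x) = 12.
Collecting terms: 3x − 12 = 12, so 3x = 24, so x = 8.
Then 2E = 48 + 3·8 = 72, so E = 36, V = 2E/3 = 24, F = 6 + 8 = 14.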